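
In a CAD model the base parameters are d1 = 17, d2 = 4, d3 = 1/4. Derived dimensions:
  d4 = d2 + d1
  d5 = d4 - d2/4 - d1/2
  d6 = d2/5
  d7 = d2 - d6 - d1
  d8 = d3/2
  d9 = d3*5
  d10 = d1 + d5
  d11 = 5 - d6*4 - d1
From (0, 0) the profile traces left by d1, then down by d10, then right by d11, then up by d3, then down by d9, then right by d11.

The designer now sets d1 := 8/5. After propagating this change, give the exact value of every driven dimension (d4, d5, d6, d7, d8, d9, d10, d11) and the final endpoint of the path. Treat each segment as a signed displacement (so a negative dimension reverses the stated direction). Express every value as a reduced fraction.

Apply edit: d1 := 8/5
  d4 = d2 + d1 = 28/5
  d5 = d4 - d2/4 - d1/2 = 19/5
  d6 = d2/5 = 4/5
  d7 = d2 - d6 - d1 = 8/5
  d8 = d3/2 = 1/8
  d9 = d3*5 = 5/4
  d10 = d1 + d5 = 27/5
  d11 = 5 - d6*4 - d1 = 1/5
Walk from origin (0, 0):
  seg 1: left by d1 = 8/5 → (-8/5, 0)
  seg 2: down by d10 = 27/5 → (-8/5, -27/5)
  seg 3: right by d11 = 1/5 → (-7/5, -27/5)
  seg 4: up by d3 = 1/4 → (-7/5, -103/20)
  seg 5: down by d9 = 5/4 → (-7/5, -32/5)
  seg 6: right by d11 = 1/5 → (-6/5, -32/5)

d4 = 28/5
d5 = 19/5
d6 = 4/5
d7 = 8/5
d8 = 1/8
d9 = 5/4
d10 = 27/5
d11 = 1/5
endpoint = (-6/5, -32/5)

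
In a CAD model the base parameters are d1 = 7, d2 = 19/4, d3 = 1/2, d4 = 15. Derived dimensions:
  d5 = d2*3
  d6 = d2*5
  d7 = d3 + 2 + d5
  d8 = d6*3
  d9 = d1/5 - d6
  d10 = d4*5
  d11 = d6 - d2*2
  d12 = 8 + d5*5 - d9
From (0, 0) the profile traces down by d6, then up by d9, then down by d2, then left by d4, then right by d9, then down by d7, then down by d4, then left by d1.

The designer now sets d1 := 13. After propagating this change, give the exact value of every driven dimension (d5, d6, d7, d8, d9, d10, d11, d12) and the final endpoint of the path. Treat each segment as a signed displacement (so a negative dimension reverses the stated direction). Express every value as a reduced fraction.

Apply edit: d1 := 13
  d5 = d2*3 = 57/4
  d6 = d2*5 = 95/4
  d7 = d3 + 2 + d5 = 67/4
  d8 = d6*3 = 285/4
  d9 = d1/5 - d6 = -423/20
  d10 = d4*5 = 75
  d11 = d6 - d2*2 = 57/4
  d12 = 8 + d5*5 - d9 = 502/5
Walk from origin (0, 0):
  seg 1: down by d6 = 95/4 → (0, -95/4)
  seg 2: up by d9 = -423/20 → (0, -449/10)
  seg 3: down by d2 = 19/4 → (0, -993/20)
  seg 4: left by d4 = 15 → (-15, -993/20)
  seg 5: right by d9 = -423/20 → (-723/20, -993/20)
  seg 6: down by d7 = 67/4 → (-723/20, -332/5)
  seg 7: down by d4 = 15 → (-723/20, -407/5)
  seg 8: left by d1 = 13 → (-983/20, -407/5)

d5 = 57/4
d6 = 95/4
d7 = 67/4
d8 = 285/4
d9 = -423/20
d10 = 75
d11 = 57/4
d12 = 502/5
endpoint = (-983/20, -407/5)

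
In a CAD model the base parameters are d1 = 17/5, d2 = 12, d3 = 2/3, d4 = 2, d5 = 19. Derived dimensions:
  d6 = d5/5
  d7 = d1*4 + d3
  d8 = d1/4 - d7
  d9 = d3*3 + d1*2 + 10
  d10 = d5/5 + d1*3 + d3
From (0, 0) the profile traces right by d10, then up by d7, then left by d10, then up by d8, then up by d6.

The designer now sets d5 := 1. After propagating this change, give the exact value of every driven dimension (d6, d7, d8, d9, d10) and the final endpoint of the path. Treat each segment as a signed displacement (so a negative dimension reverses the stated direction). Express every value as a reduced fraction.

d6 = 1/5
d7 = 214/15
d8 = -161/12
d9 = 94/5
d10 = 166/15
endpoint = (0, 21/20)

Apply edit: d5 := 1
  d6 = d5/5 = 1/5
  d7 = d1*4 + d3 = 214/15
  d8 = d1/4 - d7 = -161/12
  d9 = d3*3 + d1*2 + 10 = 94/5
  d10 = d5/5 + d1*3 + d3 = 166/15
Walk from origin (0, 0):
  seg 1: right by d10 = 166/15 → (166/15, 0)
  seg 2: up by d7 = 214/15 → (166/15, 214/15)
  seg 3: left by d10 = 166/15 → (0, 214/15)
  seg 4: up by d8 = -161/12 → (0, 17/20)
  seg 5: up by d6 = 1/5 → (0, 21/20)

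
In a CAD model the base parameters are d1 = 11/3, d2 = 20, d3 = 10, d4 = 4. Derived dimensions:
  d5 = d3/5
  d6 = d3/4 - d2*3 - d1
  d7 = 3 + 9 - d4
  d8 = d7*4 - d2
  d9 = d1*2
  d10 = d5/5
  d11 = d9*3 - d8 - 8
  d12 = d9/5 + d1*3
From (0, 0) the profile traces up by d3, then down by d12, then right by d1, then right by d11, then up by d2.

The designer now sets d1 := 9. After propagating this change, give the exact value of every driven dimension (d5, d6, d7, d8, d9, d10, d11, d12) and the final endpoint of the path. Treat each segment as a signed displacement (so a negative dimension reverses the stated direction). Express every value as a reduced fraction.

d5 = 2
d6 = -133/2
d7 = 8
d8 = 12
d9 = 18
d10 = 2/5
d11 = 34
d12 = 153/5
endpoint = (43, -3/5)

Apply edit: d1 := 9
  d5 = d3/5 = 2
  d6 = d3/4 - d2*3 - d1 = -133/2
  d7 = 3 + 9 - d4 = 8
  d8 = d7*4 - d2 = 12
  d9 = d1*2 = 18
  d10 = d5/5 = 2/5
  d11 = d9*3 - d8 - 8 = 34
  d12 = d9/5 + d1*3 = 153/5
Walk from origin (0, 0):
  seg 1: up by d3 = 10 → (0, 10)
  seg 2: down by d12 = 153/5 → (0, -103/5)
  seg 3: right by d1 = 9 → (9, -103/5)
  seg 4: right by d11 = 34 → (43, -103/5)
  seg 5: up by d2 = 20 → (43, -3/5)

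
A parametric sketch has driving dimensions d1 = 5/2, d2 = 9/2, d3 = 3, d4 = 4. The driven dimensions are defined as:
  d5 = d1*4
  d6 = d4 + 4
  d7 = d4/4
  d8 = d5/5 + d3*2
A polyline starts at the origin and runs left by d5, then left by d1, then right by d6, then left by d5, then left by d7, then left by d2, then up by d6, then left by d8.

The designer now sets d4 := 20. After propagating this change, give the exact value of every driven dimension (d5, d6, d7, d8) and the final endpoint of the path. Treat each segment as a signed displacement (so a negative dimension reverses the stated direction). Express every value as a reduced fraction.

d5 = 10
d6 = 24
d7 = 5
d8 = 8
endpoint = (-16, 24)

Apply edit: d4 := 20
  d5 = d1*4 = 10
  d6 = d4 + 4 = 24
  d7 = d4/4 = 5
  d8 = d5/5 + d3*2 = 8
Walk from origin (0, 0):
  seg 1: left by d5 = 10 → (-10, 0)
  seg 2: left by d1 = 5/2 → (-25/2, 0)
  seg 3: right by d6 = 24 → (23/2, 0)
  seg 4: left by d5 = 10 → (3/2, 0)
  seg 5: left by d7 = 5 → (-7/2, 0)
  seg 6: left by d2 = 9/2 → (-8, 0)
  seg 7: up by d6 = 24 → (-8, 24)
  seg 8: left by d8 = 8 → (-16, 24)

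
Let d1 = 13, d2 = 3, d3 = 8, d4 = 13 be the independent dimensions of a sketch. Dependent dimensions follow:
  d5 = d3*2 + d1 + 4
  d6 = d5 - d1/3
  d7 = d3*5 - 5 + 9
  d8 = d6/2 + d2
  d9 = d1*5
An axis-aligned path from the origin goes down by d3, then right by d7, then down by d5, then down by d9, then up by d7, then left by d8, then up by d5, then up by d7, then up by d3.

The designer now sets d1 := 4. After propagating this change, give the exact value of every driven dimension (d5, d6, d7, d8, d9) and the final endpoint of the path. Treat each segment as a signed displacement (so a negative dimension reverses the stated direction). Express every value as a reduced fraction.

Apply edit: d1 := 4
  d5 = d3*2 + d1 + 4 = 24
  d6 = d5 - d1/3 = 68/3
  d7 = d3*5 - 5 + 9 = 44
  d8 = d6/2 + d2 = 43/3
  d9 = d1*5 = 20
Walk from origin (0, 0):
  seg 1: down by d3 = 8 → (0, -8)
  seg 2: right by d7 = 44 → (44, -8)
  seg 3: down by d5 = 24 → (44, -32)
  seg 4: down by d9 = 20 → (44, -52)
  seg 5: up by d7 = 44 → (44, -8)
  seg 6: left by d8 = 43/3 → (89/3, -8)
  seg 7: up by d5 = 24 → (89/3, 16)
  seg 8: up by d7 = 44 → (89/3, 60)
  seg 9: up by d3 = 8 → (89/3, 68)

d5 = 24
d6 = 68/3
d7 = 44
d8 = 43/3
d9 = 20
endpoint = (89/3, 68)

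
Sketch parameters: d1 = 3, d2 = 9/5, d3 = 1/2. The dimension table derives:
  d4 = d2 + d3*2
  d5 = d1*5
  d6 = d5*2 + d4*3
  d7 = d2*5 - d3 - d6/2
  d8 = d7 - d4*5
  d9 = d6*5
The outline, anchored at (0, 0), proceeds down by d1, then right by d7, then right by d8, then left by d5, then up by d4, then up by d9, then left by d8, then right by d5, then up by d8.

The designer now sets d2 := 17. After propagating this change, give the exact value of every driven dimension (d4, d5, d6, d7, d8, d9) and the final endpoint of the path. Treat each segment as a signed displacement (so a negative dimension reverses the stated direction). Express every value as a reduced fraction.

d4 = 18
d5 = 15
d6 = 84
d7 = 85/2
d8 = -95/2
d9 = 420
endpoint = (85/2, 775/2)

Apply edit: d2 := 17
  d4 = d2 + d3*2 = 18
  d5 = d1*5 = 15
  d6 = d5*2 + d4*3 = 84
  d7 = d2*5 - d3 - d6/2 = 85/2
  d8 = d7 - d4*5 = -95/2
  d9 = d6*5 = 420
Walk from origin (0, 0):
  seg 1: down by d1 = 3 → (0, -3)
  seg 2: right by d7 = 85/2 → (85/2, -3)
  seg 3: right by d8 = -95/2 → (-5, -3)
  seg 4: left by d5 = 15 → (-20, -3)
  seg 5: up by d4 = 18 → (-20, 15)
  seg 6: up by d9 = 420 → (-20, 435)
  seg 7: left by d8 = -95/2 → (55/2, 435)
  seg 8: right by d5 = 15 → (85/2, 435)
  seg 9: up by d8 = -95/2 → (85/2, 775/2)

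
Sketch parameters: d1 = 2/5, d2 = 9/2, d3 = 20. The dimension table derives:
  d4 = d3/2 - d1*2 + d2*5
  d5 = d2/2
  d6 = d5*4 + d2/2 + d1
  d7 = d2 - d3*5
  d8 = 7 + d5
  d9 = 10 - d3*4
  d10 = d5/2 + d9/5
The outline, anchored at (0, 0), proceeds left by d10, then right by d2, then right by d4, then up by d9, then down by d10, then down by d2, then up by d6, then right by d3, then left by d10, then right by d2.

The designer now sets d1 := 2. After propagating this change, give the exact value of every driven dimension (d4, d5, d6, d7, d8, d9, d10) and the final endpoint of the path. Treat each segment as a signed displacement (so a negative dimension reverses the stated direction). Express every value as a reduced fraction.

Apply edit: d1 := 2
  d4 = d3/2 - d1*2 + d2*5 = 57/2
  d5 = d2/2 = 9/4
  d6 = d5*4 + d2/2 + d1 = 53/4
  d7 = d2 - d3*5 = -191/2
  d8 = 7 + d5 = 37/4
  d9 = 10 - d3*4 = -70
  d10 = d5/2 + d9/5 = -103/8
Walk from origin (0, 0):
  seg 1: left by d10 = -103/8 → (103/8, 0)
  seg 2: right by d2 = 9/2 → (139/8, 0)
  seg 3: right by d4 = 57/2 → (367/8, 0)
  seg 4: up by d9 = -70 → (367/8, -70)
  seg 5: down by d10 = -103/8 → (367/8, -457/8)
  seg 6: down by d2 = 9/2 → (367/8, -493/8)
  seg 7: up by d6 = 53/4 → (367/8, -387/8)
  seg 8: right by d3 = 20 → (527/8, -387/8)
  seg 9: left by d10 = -103/8 → (315/4, -387/8)
  seg 10: right by d2 = 9/2 → (333/4, -387/8)

d4 = 57/2
d5 = 9/4
d6 = 53/4
d7 = -191/2
d8 = 37/4
d9 = -70
d10 = -103/8
endpoint = (333/4, -387/8)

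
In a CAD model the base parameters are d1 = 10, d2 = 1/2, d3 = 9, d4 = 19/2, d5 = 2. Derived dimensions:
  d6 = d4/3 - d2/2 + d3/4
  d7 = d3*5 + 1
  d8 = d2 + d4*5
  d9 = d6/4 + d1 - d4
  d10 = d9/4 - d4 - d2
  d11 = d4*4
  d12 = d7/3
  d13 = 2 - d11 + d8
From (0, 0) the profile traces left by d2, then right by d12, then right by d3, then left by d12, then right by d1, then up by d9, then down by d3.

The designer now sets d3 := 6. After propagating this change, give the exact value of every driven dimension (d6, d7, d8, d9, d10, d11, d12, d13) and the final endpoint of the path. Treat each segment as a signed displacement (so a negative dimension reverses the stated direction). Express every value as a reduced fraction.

Apply edit: d3 := 6
  d6 = d4/3 - d2/2 + d3/4 = 53/12
  d7 = d3*5 + 1 = 31
  d8 = d2 + d4*5 = 48
  d9 = d6/4 + d1 - d4 = 77/48
  d10 = d9/4 - d4 - d2 = -1843/192
  d11 = d4*4 = 38
  d12 = d7/3 = 31/3
  d13 = 2 - d11 + d8 = 12
Walk from origin (0, 0):
  seg 1: left by d2 = 1/2 → (-1/2, 0)
  seg 2: right by d12 = 31/3 → (59/6, 0)
  seg 3: right by d3 = 6 → (95/6, 0)
  seg 4: left by d12 = 31/3 → (11/2, 0)
  seg 5: right by d1 = 10 → (31/2, 0)
  seg 6: up by d9 = 77/48 → (31/2, 77/48)
  seg 7: down by d3 = 6 → (31/2, -211/48)

d6 = 53/12
d7 = 31
d8 = 48
d9 = 77/48
d10 = -1843/192
d11 = 38
d12 = 31/3
d13 = 12
endpoint = (31/2, -211/48)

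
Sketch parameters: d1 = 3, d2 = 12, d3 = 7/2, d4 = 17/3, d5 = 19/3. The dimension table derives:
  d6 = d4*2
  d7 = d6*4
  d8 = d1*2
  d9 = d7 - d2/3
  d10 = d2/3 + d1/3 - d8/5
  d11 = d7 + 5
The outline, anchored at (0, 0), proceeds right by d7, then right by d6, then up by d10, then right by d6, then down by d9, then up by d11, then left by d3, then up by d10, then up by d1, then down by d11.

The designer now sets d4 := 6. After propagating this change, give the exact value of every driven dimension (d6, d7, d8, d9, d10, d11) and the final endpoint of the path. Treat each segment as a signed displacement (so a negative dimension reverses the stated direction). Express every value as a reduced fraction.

d6 = 12
d7 = 48
d8 = 6
d9 = 44
d10 = 19/5
d11 = 53
endpoint = (137/2, -167/5)

Apply edit: d4 := 6
  d6 = d4*2 = 12
  d7 = d6*4 = 48
  d8 = d1*2 = 6
  d9 = d7 - d2/3 = 44
  d10 = d2/3 + d1/3 - d8/5 = 19/5
  d11 = d7 + 5 = 53
Walk from origin (0, 0):
  seg 1: right by d7 = 48 → (48, 0)
  seg 2: right by d6 = 12 → (60, 0)
  seg 3: up by d10 = 19/5 → (60, 19/5)
  seg 4: right by d6 = 12 → (72, 19/5)
  seg 5: down by d9 = 44 → (72, -201/5)
  seg 6: up by d11 = 53 → (72, 64/5)
  seg 7: left by d3 = 7/2 → (137/2, 64/5)
  seg 8: up by d10 = 19/5 → (137/2, 83/5)
  seg 9: up by d1 = 3 → (137/2, 98/5)
  seg 10: down by d11 = 53 → (137/2, -167/5)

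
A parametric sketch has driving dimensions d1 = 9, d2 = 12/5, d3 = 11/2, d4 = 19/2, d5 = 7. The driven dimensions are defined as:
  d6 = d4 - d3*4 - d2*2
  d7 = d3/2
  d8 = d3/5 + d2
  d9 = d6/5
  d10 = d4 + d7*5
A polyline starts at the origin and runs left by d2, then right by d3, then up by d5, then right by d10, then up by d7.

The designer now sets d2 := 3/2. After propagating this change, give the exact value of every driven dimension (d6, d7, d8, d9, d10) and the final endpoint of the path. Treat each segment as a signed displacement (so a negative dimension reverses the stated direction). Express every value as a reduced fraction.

d6 = -31/2
d7 = 11/4
d8 = 13/5
d9 = -31/10
d10 = 93/4
endpoint = (109/4, 39/4)

Apply edit: d2 := 3/2
  d6 = d4 - d3*4 - d2*2 = -31/2
  d7 = d3/2 = 11/4
  d8 = d3/5 + d2 = 13/5
  d9 = d6/5 = -31/10
  d10 = d4 + d7*5 = 93/4
Walk from origin (0, 0):
  seg 1: left by d2 = 3/2 → (-3/2, 0)
  seg 2: right by d3 = 11/2 → (4, 0)
  seg 3: up by d5 = 7 → (4, 7)
  seg 4: right by d10 = 93/4 → (109/4, 7)
  seg 5: up by d7 = 11/4 → (109/4, 39/4)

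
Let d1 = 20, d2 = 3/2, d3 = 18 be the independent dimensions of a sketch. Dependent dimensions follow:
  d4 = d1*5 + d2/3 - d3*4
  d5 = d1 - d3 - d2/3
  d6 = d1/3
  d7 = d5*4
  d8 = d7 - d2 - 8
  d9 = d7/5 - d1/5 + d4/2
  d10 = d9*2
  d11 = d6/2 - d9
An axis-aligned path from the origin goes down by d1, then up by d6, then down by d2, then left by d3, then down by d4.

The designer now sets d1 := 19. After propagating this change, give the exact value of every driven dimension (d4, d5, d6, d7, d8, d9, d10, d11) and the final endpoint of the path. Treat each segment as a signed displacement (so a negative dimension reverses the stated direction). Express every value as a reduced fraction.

Apply edit: d1 := 19
  d4 = d1*5 + d2/3 - d3*4 = 47/2
  d5 = d1 - d3 - d2/3 = 1/2
  d6 = d1/3 = 19/3
  d7 = d5*4 = 2
  d8 = d7 - d2 - 8 = -15/2
  d9 = d7/5 - d1/5 + d4/2 = 167/20
  d10 = d9*2 = 167/10
  d11 = d6/2 - d9 = -311/60
Walk from origin (0, 0):
  seg 1: down by d1 = 19 → (0, -19)
  seg 2: up by d6 = 19/3 → (0, -38/3)
  seg 3: down by d2 = 3/2 → (0, -85/6)
  seg 4: left by d3 = 18 → (-18, -85/6)
  seg 5: down by d4 = 47/2 → (-18, -113/3)

d4 = 47/2
d5 = 1/2
d6 = 19/3
d7 = 2
d8 = -15/2
d9 = 167/20
d10 = 167/10
d11 = -311/60
endpoint = (-18, -113/3)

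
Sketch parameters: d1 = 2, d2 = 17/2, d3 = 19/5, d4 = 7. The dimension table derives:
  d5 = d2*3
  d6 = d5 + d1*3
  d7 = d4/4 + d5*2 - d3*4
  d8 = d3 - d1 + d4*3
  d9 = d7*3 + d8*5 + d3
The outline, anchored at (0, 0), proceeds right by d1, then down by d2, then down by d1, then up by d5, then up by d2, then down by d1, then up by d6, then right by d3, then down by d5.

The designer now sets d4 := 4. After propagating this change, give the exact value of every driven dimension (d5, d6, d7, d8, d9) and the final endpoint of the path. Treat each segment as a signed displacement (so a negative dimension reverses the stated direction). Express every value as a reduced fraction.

d5 = 51/2
d6 = 63/2
d7 = 184/5
d8 = 69/5
d9 = 916/5
endpoint = (29/5, 55/2)

Apply edit: d4 := 4
  d5 = d2*3 = 51/2
  d6 = d5 + d1*3 = 63/2
  d7 = d4/4 + d5*2 - d3*4 = 184/5
  d8 = d3 - d1 + d4*3 = 69/5
  d9 = d7*3 + d8*5 + d3 = 916/5
Walk from origin (0, 0):
  seg 1: right by d1 = 2 → (2, 0)
  seg 2: down by d2 = 17/2 → (2, -17/2)
  seg 3: down by d1 = 2 → (2, -21/2)
  seg 4: up by d5 = 51/2 → (2, 15)
  seg 5: up by d2 = 17/2 → (2, 47/2)
  seg 6: down by d1 = 2 → (2, 43/2)
  seg 7: up by d6 = 63/2 → (2, 53)
  seg 8: right by d3 = 19/5 → (29/5, 53)
  seg 9: down by d5 = 51/2 → (29/5, 55/2)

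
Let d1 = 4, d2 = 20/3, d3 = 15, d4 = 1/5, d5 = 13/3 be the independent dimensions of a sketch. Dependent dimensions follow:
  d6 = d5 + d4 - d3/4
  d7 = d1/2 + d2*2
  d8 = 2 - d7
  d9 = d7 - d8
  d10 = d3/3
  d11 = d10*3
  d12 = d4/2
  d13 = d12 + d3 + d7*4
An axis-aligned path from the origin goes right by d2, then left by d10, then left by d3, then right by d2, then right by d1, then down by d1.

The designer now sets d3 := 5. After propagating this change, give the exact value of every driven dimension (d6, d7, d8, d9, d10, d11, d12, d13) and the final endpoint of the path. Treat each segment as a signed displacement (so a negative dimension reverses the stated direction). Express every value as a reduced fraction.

Apply edit: d3 := 5
  d6 = d5 + d4 - d3/4 = 197/60
  d7 = d1/2 + d2*2 = 46/3
  d8 = 2 - d7 = -40/3
  d9 = d7 - d8 = 86/3
  d10 = d3/3 = 5/3
  d11 = d10*3 = 5
  d12 = d4/2 = 1/10
  d13 = d12 + d3 + d7*4 = 1993/30
Walk from origin (0, 0):
  seg 1: right by d2 = 20/3 → (20/3, 0)
  seg 2: left by d10 = 5/3 → (5, 0)
  seg 3: left by d3 = 5 → (0, 0)
  seg 4: right by d2 = 20/3 → (20/3, 0)
  seg 5: right by d1 = 4 → (32/3, 0)
  seg 6: down by d1 = 4 → (32/3, -4)

d6 = 197/60
d7 = 46/3
d8 = -40/3
d9 = 86/3
d10 = 5/3
d11 = 5
d12 = 1/10
d13 = 1993/30
endpoint = (32/3, -4)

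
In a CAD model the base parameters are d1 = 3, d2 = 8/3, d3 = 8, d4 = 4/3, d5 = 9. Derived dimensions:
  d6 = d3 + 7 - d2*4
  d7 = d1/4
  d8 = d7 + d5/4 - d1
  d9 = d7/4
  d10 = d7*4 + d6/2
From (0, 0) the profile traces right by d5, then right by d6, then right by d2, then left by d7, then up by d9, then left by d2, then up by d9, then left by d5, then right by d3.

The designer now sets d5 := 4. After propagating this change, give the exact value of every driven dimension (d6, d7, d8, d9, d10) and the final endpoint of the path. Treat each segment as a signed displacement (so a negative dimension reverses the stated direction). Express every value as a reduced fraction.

Apply edit: d5 := 4
  d6 = d3 + 7 - d2*4 = 13/3
  d7 = d1/4 = 3/4
  d8 = d7 + d5/4 - d1 = -5/4
  d9 = d7/4 = 3/16
  d10 = d7*4 + d6/2 = 31/6
Walk from origin (0, 0):
  seg 1: right by d5 = 4 → (4, 0)
  seg 2: right by d6 = 13/3 → (25/3, 0)
  seg 3: right by d2 = 8/3 → (11, 0)
  seg 4: left by d7 = 3/4 → (41/4, 0)
  seg 5: up by d9 = 3/16 → (41/4, 3/16)
  seg 6: left by d2 = 8/3 → (91/12, 3/16)
  seg 7: up by d9 = 3/16 → (91/12, 3/8)
  seg 8: left by d5 = 4 → (43/12, 3/8)
  seg 9: right by d3 = 8 → (139/12, 3/8)

d6 = 13/3
d7 = 3/4
d8 = -5/4
d9 = 3/16
d10 = 31/6
endpoint = (139/12, 3/8)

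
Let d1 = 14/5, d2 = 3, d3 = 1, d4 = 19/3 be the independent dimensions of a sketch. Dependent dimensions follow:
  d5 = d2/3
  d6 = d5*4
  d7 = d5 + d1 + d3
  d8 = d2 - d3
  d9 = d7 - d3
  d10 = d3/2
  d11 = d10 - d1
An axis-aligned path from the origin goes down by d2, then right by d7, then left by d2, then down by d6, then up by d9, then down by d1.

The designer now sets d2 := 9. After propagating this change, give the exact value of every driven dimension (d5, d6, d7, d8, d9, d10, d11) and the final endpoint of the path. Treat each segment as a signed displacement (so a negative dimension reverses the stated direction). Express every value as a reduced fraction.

Apply edit: d2 := 9
  d5 = d2/3 = 3
  d6 = d5*4 = 12
  d7 = d5 + d1 + d3 = 34/5
  d8 = d2 - d3 = 8
  d9 = d7 - d3 = 29/5
  d10 = d3/2 = 1/2
  d11 = d10 - d1 = -23/10
Walk from origin (0, 0):
  seg 1: down by d2 = 9 → (0, -9)
  seg 2: right by d7 = 34/5 → (34/5, -9)
  seg 3: left by d2 = 9 → (-11/5, -9)
  seg 4: down by d6 = 12 → (-11/5, -21)
  seg 5: up by d9 = 29/5 → (-11/5, -76/5)
  seg 6: down by d1 = 14/5 → (-11/5, -18)

d5 = 3
d6 = 12
d7 = 34/5
d8 = 8
d9 = 29/5
d10 = 1/2
d11 = -23/10
endpoint = (-11/5, -18)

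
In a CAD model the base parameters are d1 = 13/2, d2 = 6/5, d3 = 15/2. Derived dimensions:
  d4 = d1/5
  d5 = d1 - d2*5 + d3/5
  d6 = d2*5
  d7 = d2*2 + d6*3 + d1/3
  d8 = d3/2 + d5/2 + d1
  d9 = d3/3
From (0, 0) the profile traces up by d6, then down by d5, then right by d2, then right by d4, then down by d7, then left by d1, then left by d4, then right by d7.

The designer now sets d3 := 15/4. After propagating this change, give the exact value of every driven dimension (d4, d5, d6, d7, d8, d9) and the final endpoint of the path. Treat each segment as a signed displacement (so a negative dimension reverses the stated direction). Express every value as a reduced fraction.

Apply edit: d3 := 15/4
  d4 = d1/5 = 13/10
  d5 = d1 - d2*5 + d3/5 = 5/4
  d6 = d2*5 = 6
  d7 = d2*2 + d6*3 + d1/3 = 677/30
  d8 = d3/2 + d5/2 + d1 = 9
  d9 = d3/3 = 5/4
Walk from origin (0, 0):
  seg 1: up by d6 = 6 → (0, 6)
  seg 2: down by d5 = 5/4 → (0, 19/4)
  seg 3: right by d2 = 6/5 → (6/5, 19/4)
  seg 4: right by d4 = 13/10 → (5/2, 19/4)
  seg 5: down by d7 = 677/30 → (5/2, -1069/60)
  seg 6: left by d1 = 13/2 → (-4, -1069/60)
  seg 7: left by d4 = 13/10 → (-53/10, -1069/60)
  seg 8: right by d7 = 677/30 → (259/15, -1069/60)

d4 = 13/10
d5 = 5/4
d6 = 6
d7 = 677/30
d8 = 9
d9 = 5/4
endpoint = (259/15, -1069/60)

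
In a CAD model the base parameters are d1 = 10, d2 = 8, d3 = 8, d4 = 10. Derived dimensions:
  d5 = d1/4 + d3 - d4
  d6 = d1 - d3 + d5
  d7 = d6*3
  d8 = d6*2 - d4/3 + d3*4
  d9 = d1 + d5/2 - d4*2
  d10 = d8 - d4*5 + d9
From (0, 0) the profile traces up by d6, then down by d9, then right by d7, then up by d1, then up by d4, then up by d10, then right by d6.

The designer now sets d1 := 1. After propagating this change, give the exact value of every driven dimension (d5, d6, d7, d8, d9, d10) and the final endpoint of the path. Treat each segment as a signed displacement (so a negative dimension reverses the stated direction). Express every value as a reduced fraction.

d5 = -7/4
d6 = -35/4
d7 = -105/4
d8 = 67/6
d9 = -159/8
d10 = -1409/24
endpoint = (-35, -439/12)

Apply edit: d1 := 1
  d5 = d1/4 + d3 - d4 = -7/4
  d6 = d1 - d3 + d5 = -35/4
  d7 = d6*3 = -105/4
  d8 = d6*2 - d4/3 + d3*4 = 67/6
  d9 = d1 + d5/2 - d4*2 = -159/8
  d10 = d8 - d4*5 + d9 = -1409/24
Walk from origin (0, 0):
  seg 1: up by d6 = -35/4 → (0, -35/4)
  seg 2: down by d9 = -159/8 → (0, 89/8)
  seg 3: right by d7 = -105/4 → (-105/4, 89/8)
  seg 4: up by d1 = 1 → (-105/4, 97/8)
  seg 5: up by d4 = 10 → (-105/4, 177/8)
  seg 6: up by d10 = -1409/24 → (-105/4, -439/12)
  seg 7: right by d6 = -35/4 → (-35, -439/12)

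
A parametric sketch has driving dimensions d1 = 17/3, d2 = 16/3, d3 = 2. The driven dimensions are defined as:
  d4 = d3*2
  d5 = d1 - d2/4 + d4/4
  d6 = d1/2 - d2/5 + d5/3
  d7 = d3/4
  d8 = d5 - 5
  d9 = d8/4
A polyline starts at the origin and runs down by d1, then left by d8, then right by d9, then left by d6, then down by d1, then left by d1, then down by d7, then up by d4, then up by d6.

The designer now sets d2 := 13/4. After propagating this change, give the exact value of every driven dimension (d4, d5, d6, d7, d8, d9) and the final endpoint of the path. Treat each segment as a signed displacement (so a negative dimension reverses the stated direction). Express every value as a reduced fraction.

Apply edit: d2 := 13/4
  d4 = d3*2 = 4
  d5 = d1 - d2/4 + d4/4 = 281/48
  d6 = d1/2 - d2/5 + d5/3 = 2977/720
  d7 = d3/4 = 1/2
  d8 = d5 - 5 = 41/48
  d9 = d8/4 = 41/192
Walk from origin (0, 0):
  seg 1: down by d1 = 17/3 → (0, -17/3)
  seg 2: left by d8 = 41/48 → (-41/48, -17/3)
  seg 3: right by d9 = 41/192 → (-41/64, -17/3)
  seg 4: left by d6 = 2977/720 → (-13753/2880, -17/3)
  seg 5: down by d1 = 17/3 → (-13753/2880, -34/3)
  seg 6: left by d1 = 17/3 → (-30073/2880, -34/3)
  seg 7: down by d7 = 1/2 → (-30073/2880, -71/6)
  seg 8: up by d4 = 4 → (-30073/2880, -47/6)
  seg 9: up by d6 = 2977/720 → (-30073/2880, -2663/720)

d4 = 4
d5 = 281/48
d6 = 2977/720
d7 = 1/2
d8 = 41/48
d9 = 41/192
endpoint = (-30073/2880, -2663/720)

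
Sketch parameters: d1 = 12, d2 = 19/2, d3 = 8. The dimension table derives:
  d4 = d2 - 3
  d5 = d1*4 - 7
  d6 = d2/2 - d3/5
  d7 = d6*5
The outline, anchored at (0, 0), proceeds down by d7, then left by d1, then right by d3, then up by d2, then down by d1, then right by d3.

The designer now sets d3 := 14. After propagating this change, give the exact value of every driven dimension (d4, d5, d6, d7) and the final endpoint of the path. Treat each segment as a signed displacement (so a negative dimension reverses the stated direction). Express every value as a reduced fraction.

d4 = 13/2
d5 = 41
d6 = 39/20
d7 = 39/4
endpoint = (16, -49/4)

Apply edit: d3 := 14
  d4 = d2 - 3 = 13/2
  d5 = d1*4 - 7 = 41
  d6 = d2/2 - d3/5 = 39/20
  d7 = d6*5 = 39/4
Walk from origin (0, 0):
  seg 1: down by d7 = 39/4 → (0, -39/4)
  seg 2: left by d1 = 12 → (-12, -39/4)
  seg 3: right by d3 = 14 → (2, -39/4)
  seg 4: up by d2 = 19/2 → (2, -1/4)
  seg 5: down by d1 = 12 → (2, -49/4)
  seg 6: right by d3 = 14 → (16, -49/4)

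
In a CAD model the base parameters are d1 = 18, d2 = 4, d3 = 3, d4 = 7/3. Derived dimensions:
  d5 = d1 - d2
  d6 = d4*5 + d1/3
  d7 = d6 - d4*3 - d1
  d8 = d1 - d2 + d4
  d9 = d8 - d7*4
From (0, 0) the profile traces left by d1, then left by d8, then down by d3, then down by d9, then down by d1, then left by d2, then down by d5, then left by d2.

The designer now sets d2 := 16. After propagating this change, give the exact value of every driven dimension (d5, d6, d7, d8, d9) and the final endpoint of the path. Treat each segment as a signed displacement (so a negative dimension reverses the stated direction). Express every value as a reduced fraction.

d5 = 2
d6 = 53/3
d7 = -22/3
d8 = 13/3
d9 = 101/3
endpoint = (-163/3, -170/3)

Apply edit: d2 := 16
  d5 = d1 - d2 = 2
  d6 = d4*5 + d1/3 = 53/3
  d7 = d6 - d4*3 - d1 = -22/3
  d8 = d1 - d2 + d4 = 13/3
  d9 = d8 - d7*4 = 101/3
Walk from origin (0, 0):
  seg 1: left by d1 = 18 → (-18, 0)
  seg 2: left by d8 = 13/3 → (-67/3, 0)
  seg 3: down by d3 = 3 → (-67/3, -3)
  seg 4: down by d9 = 101/3 → (-67/3, -110/3)
  seg 5: down by d1 = 18 → (-67/3, -164/3)
  seg 6: left by d2 = 16 → (-115/3, -164/3)
  seg 7: down by d5 = 2 → (-115/3, -170/3)
  seg 8: left by d2 = 16 → (-163/3, -170/3)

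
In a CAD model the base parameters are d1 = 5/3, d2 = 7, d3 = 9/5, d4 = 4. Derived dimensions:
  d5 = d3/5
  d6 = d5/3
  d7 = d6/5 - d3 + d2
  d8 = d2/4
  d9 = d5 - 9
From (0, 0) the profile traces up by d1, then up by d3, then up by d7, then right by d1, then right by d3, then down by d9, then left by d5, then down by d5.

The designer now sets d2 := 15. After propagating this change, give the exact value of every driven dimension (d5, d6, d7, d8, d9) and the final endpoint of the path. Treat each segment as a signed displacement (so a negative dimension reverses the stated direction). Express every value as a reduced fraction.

Apply edit: d2 := 15
  d5 = d3/5 = 9/25
  d6 = d5/3 = 3/25
  d7 = d6/5 - d3 + d2 = 1653/125
  d8 = d2/4 = 15/4
  d9 = d5 - 9 = -216/25
Walk from origin (0, 0):
  seg 1: up by d1 = 5/3 → (0, 5/3)
  seg 2: up by d3 = 9/5 → (0, 52/15)
  seg 3: up by d7 = 1653/125 → (0, 6259/375)
  seg 4: right by d1 = 5/3 → (5/3, 6259/375)
  seg 5: right by d3 = 9/5 → (52/15, 6259/375)
  seg 6: down by d9 = -216/25 → (52/15, 9499/375)
  seg 7: left by d5 = 9/25 → (233/75, 9499/375)
  seg 8: down by d5 = 9/25 → (233/75, 9364/375)

d5 = 9/25
d6 = 3/25
d7 = 1653/125
d8 = 15/4
d9 = -216/25
endpoint = (233/75, 9364/375)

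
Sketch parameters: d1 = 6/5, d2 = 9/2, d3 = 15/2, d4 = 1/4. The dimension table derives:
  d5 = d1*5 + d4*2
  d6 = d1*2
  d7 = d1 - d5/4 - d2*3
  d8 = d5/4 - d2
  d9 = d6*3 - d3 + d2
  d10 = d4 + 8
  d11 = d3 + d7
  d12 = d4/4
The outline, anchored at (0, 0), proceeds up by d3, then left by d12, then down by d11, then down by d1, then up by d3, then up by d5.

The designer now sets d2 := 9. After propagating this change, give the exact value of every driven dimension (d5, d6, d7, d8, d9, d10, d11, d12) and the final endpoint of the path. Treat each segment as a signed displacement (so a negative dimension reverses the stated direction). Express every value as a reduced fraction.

d5 = 13/2
d6 = 12/5
d7 = -1097/40
d8 = -59/8
d9 = 87/10
d10 = 33/4
d11 = -797/40
d12 = 1/16
endpoint = (-1/16, 1609/40)

Apply edit: d2 := 9
  d5 = d1*5 + d4*2 = 13/2
  d6 = d1*2 = 12/5
  d7 = d1 - d5/4 - d2*3 = -1097/40
  d8 = d5/4 - d2 = -59/8
  d9 = d6*3 - d3 + d2 = 87/10
  d10 = d4 + 8 = 33/4
  d11 = d3 + d7 = -797/40
  d12 = d4/4 = 1/16
Walk from origin (0, 0):
  seg 1: up by d3 = 15/2 → (0, 15/2)
  seg 2: left by d12 = 1/16 → (-1/16, 15/2)
  seg 3: down by d11 = -797/40 → (-1/16, 1097/40)
  seg 4: down by d1 = 6/5 → (-1/16, 1049/40)
  seg 5: up by d3 = 15/2 → (-1/16, 1349/40)
  seg 6: up by d5 = 13/2 → (-1/16, 1609/40)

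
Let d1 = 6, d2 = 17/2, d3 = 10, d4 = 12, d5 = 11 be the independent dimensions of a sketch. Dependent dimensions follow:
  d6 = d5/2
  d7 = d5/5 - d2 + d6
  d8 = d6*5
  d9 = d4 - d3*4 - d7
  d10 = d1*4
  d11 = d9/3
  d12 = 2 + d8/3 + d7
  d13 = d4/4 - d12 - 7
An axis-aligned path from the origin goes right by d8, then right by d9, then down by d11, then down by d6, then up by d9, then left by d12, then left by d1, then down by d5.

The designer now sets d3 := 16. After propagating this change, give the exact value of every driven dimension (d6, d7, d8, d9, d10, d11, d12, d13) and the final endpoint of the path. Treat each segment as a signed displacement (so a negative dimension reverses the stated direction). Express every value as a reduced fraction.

Apply edit: d3 := 16
  d6 = d5/2 = 11/2
  d7 = d5/5 - d2 + d6 = -4/5
  d8 = d6*5 = 55/2
  d9 = d4 - d3*4 - d7 = -256/5
  d10 = d1*4 = 24
  d11 = d9/3 = -256/15
  d12 = 2 + d8/3 + d7 = 311/30
  d13 = d4/4 - d12 - 7 = -431/30
Walk from origin (0, 0):
  seg 1: right by d8 = 55/2 → (55/2, 0)
  seg 2: right by d9 = -256/5 → (-237/10, 0)
  seg 3: down by d11 = -256/15 → (-237/10, 256/15)
  seg 4: down by d6 = 11/2 → (-237/10, 347/30)
  seg 5: up by d9 = -256/5 → (-237/10, -1189/30)
  seg 6: left by d12 = 311/30 → (-511/15, -1189/30)
  seg 7: left by d1 = 6 → (-601/15, -1189/30)
  seg 8: down by d5 = 11 → (-601/15, -1519/30)

d6 = 11/2
d7 = -4/5
d8 = 55/2
d9 = -256/5
d10 = 24
d11 = -256/15
d12 = 311/30
d13 = -431/30
endpoint = (-601/15, -1519/30)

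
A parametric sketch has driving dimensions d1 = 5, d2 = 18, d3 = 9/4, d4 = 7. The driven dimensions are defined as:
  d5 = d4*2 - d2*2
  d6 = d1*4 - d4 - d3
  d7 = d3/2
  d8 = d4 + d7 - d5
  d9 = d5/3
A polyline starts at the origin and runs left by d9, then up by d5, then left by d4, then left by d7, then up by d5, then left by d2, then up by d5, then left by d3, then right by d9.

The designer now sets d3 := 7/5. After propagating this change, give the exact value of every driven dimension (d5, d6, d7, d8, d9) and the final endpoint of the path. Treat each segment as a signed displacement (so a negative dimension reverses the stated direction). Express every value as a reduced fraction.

Apply edit: d3 := 7/5
  d5 = d4*2 - d2*2 = -22
  d6 = d1*4 - d4 - d3 = 58/5
  d7 = d3/2 = 7/10
  d8 = d4 + d7 - d5 = 297/10
  d9 = d5/3 = -22/3
Walk from origin (0, 0):
  seg 1: left by d9 = -22/3 → (22/3, 0)
  seg 2: up by d5 = -22 → (22/3, -22)
  seg 3: left by d4 = 7 → (1/3, -22)
  seg 4: left by d7 = 7/10 → (-11/30, -22)
  seg 5: up by d5 = -22 → (-11/30, -44)
  seg 6: left by d2 = 18 → (-551/30, -44)
  seg 7: up by d5 = -22 → (-551/30, -66)
  seg 8: left by d3 = 7/5 → (-593/30, -66)
  seg 9: right by d9 = -22/3 → (-271/10, -66)

d5 = -22
d6 = 58/5
d7 = 7/10
d8 = 297/10
d9 = -22/3
endpoint = (-271/10, -66)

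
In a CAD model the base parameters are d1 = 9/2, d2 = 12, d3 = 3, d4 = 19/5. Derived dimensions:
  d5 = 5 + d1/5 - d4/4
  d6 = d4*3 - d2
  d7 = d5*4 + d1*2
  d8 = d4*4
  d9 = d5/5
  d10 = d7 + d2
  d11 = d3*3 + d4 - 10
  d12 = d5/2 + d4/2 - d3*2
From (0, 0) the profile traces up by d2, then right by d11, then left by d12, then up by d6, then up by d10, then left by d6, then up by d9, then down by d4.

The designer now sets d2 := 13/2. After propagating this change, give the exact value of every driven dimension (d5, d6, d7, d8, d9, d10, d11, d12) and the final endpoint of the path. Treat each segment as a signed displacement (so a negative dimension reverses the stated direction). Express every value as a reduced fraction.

Apply edit: d2 := 13/2
  d5 = 5 + d1/5 - d4/4 = 99/20
  d6 = d4*3 - d2 = 49/10
  d7 = d5*4 + d1*2 = 144/5
  d8 = d4*4 = 76/5
  d9 = d5/5 = 99/100
  d10 = d7 + d2 = 353/10
  d11 = d3*3 + d4 - 10 = 14/5
  d12 = d5/2 + d4/2 - d3*2 = -13/8
Walk from origin (0, 0):
  seg 1: up by d2 = 13/2 → (0, 13/2)
  seg 2: right by d11 = 14/5 → (14/5, 13/2)
  seg 3: left by d12 = -13/8 → (177/40, 13/2)
  seg 4: up by d6 = 49/10 → (177/40, 57/5)
  seg 5: up by d10 = 353/10 → (177/40, 467/10)
  seg 6: left by d6 = 49/10 → (-19/40, 467/10)
  seg 7: up by d9 = 99/100 → (-19/40, 4769/100)
  seg 8: down by d4 = 19/5 → (-19/40, 4389/100)

d5 = 99/20
d6 = 49/10
d7 = 144/5
d8 = 76/5
d9 = 99/100
d10 = 353/10
d11 = 14/5
d12 = -13/8
endpoint = (-19/40, 4389/100)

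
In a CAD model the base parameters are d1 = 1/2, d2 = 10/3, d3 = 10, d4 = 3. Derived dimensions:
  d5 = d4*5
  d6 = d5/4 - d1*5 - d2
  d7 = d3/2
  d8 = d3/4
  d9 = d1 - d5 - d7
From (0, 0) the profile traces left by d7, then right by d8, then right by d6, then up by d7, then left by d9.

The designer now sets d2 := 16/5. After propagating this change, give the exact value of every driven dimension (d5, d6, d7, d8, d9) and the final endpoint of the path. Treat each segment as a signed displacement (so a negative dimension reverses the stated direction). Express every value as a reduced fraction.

Apply edit: d2 := 16/5
  d5 = d4*5 = 15
  d6 = d5/4 - d1*5 - d2 = -39/20
  d7 = d3/2 = 5
  d8 = d3/4 = 5/2
  d9 = d1 - d5 - d7 = -39/2
Walk from origin (0, 0):
  seg 1: left by d7 = 5 → (-5, 0)
  seg 2: right by d8 = 5/2 → (-5/2, 0)
  seg 3: right by d6 = -39/20 → (-89/20, 0)
  seg 4: up by d7 = 5 → (-89/20, 5)
  seg 5: left by d9 = -39/2 → (301/20, 5)

d5 = 15
d6 = -39/20
d7 = 5
d8 = 5/2
d9 = -39/2
endpoint = (301/20, 5)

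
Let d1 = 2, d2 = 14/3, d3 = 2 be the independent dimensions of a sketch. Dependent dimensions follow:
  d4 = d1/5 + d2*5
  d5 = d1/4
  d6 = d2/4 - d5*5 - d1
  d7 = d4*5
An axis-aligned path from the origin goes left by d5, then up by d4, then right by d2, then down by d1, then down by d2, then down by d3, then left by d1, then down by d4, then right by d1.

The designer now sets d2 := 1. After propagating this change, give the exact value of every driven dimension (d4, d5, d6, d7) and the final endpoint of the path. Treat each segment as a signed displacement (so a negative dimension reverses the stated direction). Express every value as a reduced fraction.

d4 = 27/5
d5 = 1/2
d6 = -17/4
d7 = 27
endpoint = (1/2, -5)

Apply edit: d2 := 1
  d4 = d1/5 + d2*5 = 27/5
  d5 = d1/4 = 1/2
  d6 = d2/4 - d5*5 - d1 = -17/4
  d7 = d4*5 = 27
Walk from origin (0, 0):
  seg 1: left by d5 = 1/2 → (-1/2, 0)
  seg 2: up by d4 = 27/5 → (-1/2, 27/5)
  seg 3: right by d2 = 1 → (1/2, 27/5)
  seg 4: down by d1 = 2 → (1/2, 17/5)
  seg 5: down by d2 = 1 → (1/2, 12/5)
  seg 6: down by d3 = 2 → (1/2, 2/5)
  seg 7: left by d1 = 2 → (-3/2, 2/5)
  seg 8: down by d4 = 27/5 → (-3/2, -5)
  seg 9: right by d1 = 2 → (1/2, -5)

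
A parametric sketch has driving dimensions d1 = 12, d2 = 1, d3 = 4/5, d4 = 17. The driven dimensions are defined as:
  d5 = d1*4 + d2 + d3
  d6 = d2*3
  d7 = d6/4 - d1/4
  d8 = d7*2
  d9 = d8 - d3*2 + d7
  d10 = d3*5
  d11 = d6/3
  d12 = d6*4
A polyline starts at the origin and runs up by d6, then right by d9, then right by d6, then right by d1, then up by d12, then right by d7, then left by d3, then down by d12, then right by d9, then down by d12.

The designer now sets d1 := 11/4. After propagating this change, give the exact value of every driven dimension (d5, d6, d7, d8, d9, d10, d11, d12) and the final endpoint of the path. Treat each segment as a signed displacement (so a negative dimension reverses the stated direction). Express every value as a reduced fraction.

Apply edit: d1 := 11/4
  d5 = d1*4 + d2 + d3 = 64/5
  d6 = d2*3 = 3
  d7 = d6/4 - d1/4 = 1/16
  d8 = d7*2 = 1/8
  d9 = d8 - d3*2 + d7 = -113/80
  d10 = d3*5 = 4
  d11 = d6/3 = 1
  d12 = d6*4 = 12
Walk from origin (0, 0):
  seg 1: up by d6 = 3 → (0, 3)
  seg 2: right by d9 = -113/80 → (-113/80, 3)
  seg 3: right by d6 = 3 → (127/80, 3)
  seg 4: right by d1 = 11/4 → (347/80, 3)
  seg 5: up by d12 = 12 → (347/80, 15)
  seg 6: right by d7 = 1/16 → (22/5, 15)
  seg 7: left by d3 = 4/5 → (18/5, 15)
  seg 8: down by d12 = 12 → (18/5, 3)
  seg 9: right by d9 = -113/80 → (35/16, 3)
  seg 10: down by d12 = 12 → (35/16, -9)

d5 = 64/5
d6 = 3
d7 = 1/16
d8 = 1/8
d9 = -113/80
d10 = 4
d11 = 1
d12 = 12
endpoint = (35/16, -9)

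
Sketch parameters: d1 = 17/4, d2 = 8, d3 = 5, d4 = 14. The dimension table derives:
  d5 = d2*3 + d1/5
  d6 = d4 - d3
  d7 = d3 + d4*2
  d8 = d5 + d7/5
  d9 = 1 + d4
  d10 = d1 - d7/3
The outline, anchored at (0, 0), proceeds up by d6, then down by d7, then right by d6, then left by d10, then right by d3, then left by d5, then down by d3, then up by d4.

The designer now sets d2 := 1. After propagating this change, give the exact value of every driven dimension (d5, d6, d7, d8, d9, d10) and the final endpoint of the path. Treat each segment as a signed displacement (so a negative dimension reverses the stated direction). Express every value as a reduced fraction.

Apply edit: d2 := 1
  d5 = d2*3 + d1/5 = 77/20
  d6 = d4 - d3 = 9
  d7 = d3 + d4*2 = 33
  d8 = d5 + d7/5 = 209/20
  d9 = 1 + d4 = 15
  d10 = d1 - d7/3 = -27/4
Walk from origin (0, 0):
  seg 1: up by d6 = 9 → (0, 9)
  seg 2: down by d7 = 33 → (0, -24)
  seg 3: right by d6 = 9 → (9, -24)
  seg 4: left by d10 = -27/4 → (63/4, -24)
  seg 5: right by d3 = 5 → (83/4, -24)
  seg 6: left by d5 = 77/20 → (169/10, -24)
  seg 7: down by d3 = 5 → (169/10, -29)
  seg 8: up by d4 = 14 → (169/10, -15)

d5 = 77/20
d6 = 9
d7 = 33
d8 = 209/20
d9 = 15
d10 = -27/4
endpoint = (169/10, -15)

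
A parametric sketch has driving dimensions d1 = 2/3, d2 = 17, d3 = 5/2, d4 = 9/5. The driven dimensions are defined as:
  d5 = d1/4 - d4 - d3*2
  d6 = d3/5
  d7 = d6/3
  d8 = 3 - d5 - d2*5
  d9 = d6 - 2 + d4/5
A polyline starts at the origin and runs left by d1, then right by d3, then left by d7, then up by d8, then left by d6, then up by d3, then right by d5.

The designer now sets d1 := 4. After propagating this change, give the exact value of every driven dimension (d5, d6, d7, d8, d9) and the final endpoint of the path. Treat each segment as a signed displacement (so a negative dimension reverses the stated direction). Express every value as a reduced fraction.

Apply edit: d1 := 4
  d5 = d1/4 - d4 - d3*2 = -29/5
  d6 = d3/5 = 1/2
  d7 = d6/3 = 1/6
  d8 = 3 - d5 - d2*5 = -381/5
  d9 = d6 - 2 + d4/5 = -57/50
Walk from origin (0, 0):
  seg 1: left by d1 = 4 → (-4, 0)
  seg 2: right by d3 = 5/2 → (-3/2, 0)
  seg 3: left by d7 = 1/6 → (-5/3, 0)
  seg 4: up by d8 = -381/5 → (-5/3, -381/5)
  seg 5: left by d6 = 1/2 → (-13/6, -381/5)
  seg 6: up by d3 = 5/2 → (-13/6, -737/10)
  seg 7: right by d5 = -29/5 → (-239/30, -737/10)

d5 = -29/5
d6 = 1/2
d7 = 1/6
d8 = -381/5
d9 = -57/50
endpoint = (-239/30, -737/10)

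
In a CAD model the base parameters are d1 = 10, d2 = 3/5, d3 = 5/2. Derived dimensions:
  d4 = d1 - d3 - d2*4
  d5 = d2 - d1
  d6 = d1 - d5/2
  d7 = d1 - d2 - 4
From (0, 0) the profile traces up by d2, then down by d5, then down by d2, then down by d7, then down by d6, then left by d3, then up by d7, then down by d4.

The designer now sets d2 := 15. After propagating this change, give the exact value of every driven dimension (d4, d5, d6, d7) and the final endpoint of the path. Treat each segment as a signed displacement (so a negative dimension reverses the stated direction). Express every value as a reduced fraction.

d4 = -105/2
d5 = 5
d6 = 15/2
d7 = -9
endpoint = (-5/2, 40)

Apply edit: d2 := 15
  d4 = d1 - d3 - d2*4 = -105/2
  d5 = d2 - d1 = 5
  d6 = d1 - d5/2 = 15/2
  d7 = d1 - d2 - 4 = -9
Walk from origin (0, 0):
  seg 1: up by d2 = 15 → (0, 15)
  seg 2: down by d5 = 5 → (0, 10)
  seg 3: down by d2 = 15 → (0, -5)
  seg 4: down by d7 = -9 → (0, 4)
  seg 5: down by d6 = 15/2 → (0, -7/2)
  seg 6: left by d3 = 5/2 → (-5/2, -7/2)
  seg 7: up by d7 = -9 → (-5/2, -25/2)
  seg 8: down by d4 = -105/2 → (-5/2, 40)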